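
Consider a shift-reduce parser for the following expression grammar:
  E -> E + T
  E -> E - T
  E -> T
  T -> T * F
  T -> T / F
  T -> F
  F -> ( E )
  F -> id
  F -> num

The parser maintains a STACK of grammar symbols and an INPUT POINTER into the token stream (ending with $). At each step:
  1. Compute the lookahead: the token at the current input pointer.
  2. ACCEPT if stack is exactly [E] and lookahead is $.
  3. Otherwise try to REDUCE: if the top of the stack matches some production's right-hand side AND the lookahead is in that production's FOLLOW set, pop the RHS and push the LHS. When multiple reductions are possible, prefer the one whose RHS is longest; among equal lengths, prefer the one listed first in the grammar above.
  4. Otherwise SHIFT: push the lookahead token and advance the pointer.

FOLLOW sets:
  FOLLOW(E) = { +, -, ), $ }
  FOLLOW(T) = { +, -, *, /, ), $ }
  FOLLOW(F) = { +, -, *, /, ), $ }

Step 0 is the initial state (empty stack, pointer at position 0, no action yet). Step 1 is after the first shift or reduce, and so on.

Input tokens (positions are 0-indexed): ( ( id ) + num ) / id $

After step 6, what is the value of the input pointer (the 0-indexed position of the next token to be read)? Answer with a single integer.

Answer: 3

Derivation:
Step 1: shift (. Stack=[(] ptr=1 lookahead=( remaining=[( id ) + num ) / id $]
Step 2: shift (. Stack=[( (] ptr=2 lookahead=id remaining=[id ) + num ) / id $]
Step 3: shift id. Stack=[( ( id] ptr=3 lookahead=) remaining=[) + num ) / id $]
Step 4: reduce F->id. Stack=[( ( F] ptr=3 lookahead=) remaining=[) + num ) / id $]
Step 5: reduce T->F. Stack=[( ( T] ptr=3 lookahead=) remaining=[) + num ) / id $]
Step 6: reduce E->T. Stack=[( ( E] ptr=3 lookahead=) remaining=[) + num ) / id $]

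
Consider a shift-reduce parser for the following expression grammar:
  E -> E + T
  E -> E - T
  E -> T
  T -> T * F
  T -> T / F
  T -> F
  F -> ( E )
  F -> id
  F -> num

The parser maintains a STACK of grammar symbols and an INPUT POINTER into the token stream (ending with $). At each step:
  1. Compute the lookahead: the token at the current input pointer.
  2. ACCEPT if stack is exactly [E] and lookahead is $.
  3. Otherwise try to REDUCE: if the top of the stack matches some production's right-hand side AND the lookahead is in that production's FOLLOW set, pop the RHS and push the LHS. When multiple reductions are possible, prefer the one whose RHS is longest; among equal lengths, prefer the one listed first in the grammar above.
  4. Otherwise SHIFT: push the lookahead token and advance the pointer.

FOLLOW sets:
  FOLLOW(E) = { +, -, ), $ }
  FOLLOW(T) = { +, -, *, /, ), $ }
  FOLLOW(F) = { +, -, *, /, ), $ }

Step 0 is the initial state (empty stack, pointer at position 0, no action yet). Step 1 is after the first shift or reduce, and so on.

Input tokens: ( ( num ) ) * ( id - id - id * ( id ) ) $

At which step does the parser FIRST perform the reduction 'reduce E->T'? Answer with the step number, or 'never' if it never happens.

Answer: 6

Derivation:
Step 1: shift (. Stack=[(] ptr=1 lookahead=( remaining=[( num ) ) * ( id - id - id * ( id ) ) $]
Step 2: shift (. Stack=[( (] ptr=2 lookahead=num remaining=[num ) ) * ( id - id - id * ( id ) ) $]
Step 3: shift num. Stack=[( ( num] ptr=3 lookahead=) remaining=[) ) * ( id - id - id * ( id ) ) $]
Step 4: reduce F->num. Stack=[( ( F] ptr=3 lookahead=) remaining=[) ) * ( id - id - id * ( id ) ) $]
Step 5: reduce T->F. Stack=[( ( T] ptr=3 lookahead=) remaining=[) ) * ( id - id - id * ( id ) ) $]
Step 6: reduce E->T. Stack=[( ( E] ptr=3 lookahead=) remaining=[) ) * ( id - id - id * ( id ) ) $]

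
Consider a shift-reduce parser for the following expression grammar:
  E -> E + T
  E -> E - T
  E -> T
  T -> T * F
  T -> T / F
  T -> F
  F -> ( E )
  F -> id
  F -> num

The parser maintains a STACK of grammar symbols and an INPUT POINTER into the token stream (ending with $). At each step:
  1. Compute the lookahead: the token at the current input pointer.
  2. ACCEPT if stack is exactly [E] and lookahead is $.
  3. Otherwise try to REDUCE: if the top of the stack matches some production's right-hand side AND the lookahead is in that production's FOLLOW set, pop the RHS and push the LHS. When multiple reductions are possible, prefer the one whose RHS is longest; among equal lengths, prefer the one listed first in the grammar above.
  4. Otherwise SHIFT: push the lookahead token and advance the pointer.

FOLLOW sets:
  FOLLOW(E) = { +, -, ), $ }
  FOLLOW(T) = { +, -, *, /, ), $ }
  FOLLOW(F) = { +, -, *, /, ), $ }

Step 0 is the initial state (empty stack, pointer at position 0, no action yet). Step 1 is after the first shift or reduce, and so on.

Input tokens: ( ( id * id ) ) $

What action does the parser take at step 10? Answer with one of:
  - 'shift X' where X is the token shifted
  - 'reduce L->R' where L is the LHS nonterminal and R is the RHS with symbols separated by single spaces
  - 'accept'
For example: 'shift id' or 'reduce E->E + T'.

Step 1: shift (. Stack=[(] ptr=1 lookahead=( remaining=[( id * id ) ) $]
Step 2: shift (. Stack=[( (] ptr=2 lookahead=id remaining=[id * id ) ) $]
Step 3: shift id. Stack=[( ( id] ptr=3 lookahead=* remaining=[* id ) ) $]
Step 4: reduce F->id. Stack=[( ( F] ptr=3 lookahead=* remaining=[* id ) ) $]
Step 5: reduce T->F. Stack=[( ( T] ptr=3 lookahead=* remaining=[* id ) ) $]
Step 6: shift *. Stack=[( ( T *] ptr=4 lookahead=id remaining=[id ) ) $]
Step 7: shift id. Stack=[( ( T * id] ptr=5 lookahead=) remaining=[) ) $]
Step 8: reduce F->id. Stack=[( ( T * F] ptr=5 lookahead=) remaining=[) ) $]
Step 9: reduce T->T * F. Stack=[( ( T] ptr=5 lookahead=) remaining=[) ) $]
Step 10: reduce E->T. Stack=[( ( E] ptr=5 lookahead=) remaining=[) ) $]

Answer: reduce E->T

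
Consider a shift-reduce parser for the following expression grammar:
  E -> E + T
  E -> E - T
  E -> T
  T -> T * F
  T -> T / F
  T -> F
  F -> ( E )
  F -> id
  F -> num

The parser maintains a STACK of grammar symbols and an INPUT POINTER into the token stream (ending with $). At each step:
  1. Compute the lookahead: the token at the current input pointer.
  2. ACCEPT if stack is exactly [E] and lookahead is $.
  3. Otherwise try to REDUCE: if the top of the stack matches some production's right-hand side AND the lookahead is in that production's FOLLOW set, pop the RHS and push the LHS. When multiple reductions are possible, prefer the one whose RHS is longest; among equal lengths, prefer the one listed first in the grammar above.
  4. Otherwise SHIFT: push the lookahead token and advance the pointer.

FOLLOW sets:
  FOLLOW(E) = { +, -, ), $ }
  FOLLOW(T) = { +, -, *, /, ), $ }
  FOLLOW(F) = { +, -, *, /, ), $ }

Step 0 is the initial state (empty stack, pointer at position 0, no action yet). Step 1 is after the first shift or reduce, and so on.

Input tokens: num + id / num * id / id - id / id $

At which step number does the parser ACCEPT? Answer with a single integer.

Step 1: shift num. Stack=[num] ptr=1 lookahead=+ remaining=[+ id / num * id / id - id / id $]
Step 2: reduce F->num. Stack=[F] ptr=1 lookahead=+ remaining=[+ id / num * id / id - id / id $]
Step 3: reduce T->F. Stack=[T] ptr=1 lookahead=+ remaining=[+ id / num * id / id - id / id $]
Step 4: reduce E->T. Stack=[E] ptr=1 lookahead=+ remaining=[+ id / num * id / id - id / id $]
Step 5: shift +. Stack=[E +] ptr=2 lookahead=id remaining=[id / num * id / id - id / id $]
Step 6: shift id. Stack=[E + id] ptr=3 lookahead=/ remaining=[/ num * id / id - id / id $]
Step 7: reduce F->id. Stack=[E + F] ptr=3 lookahead=/ remaining=[/ num * id / id - id / id $]
Step 8: reduce T->F. Stack=[E + T] ptr=3 lookahead=/ remaining=[/ num * id / id - id / id $]
Step 9: shift /. Stack=[E + T /] ptr=4 lookahead=num remaining=[num * id / id - id / id $]
Step 10: shift num. Stack=[E + T / num] ptr=5 lookahead=* remaining=[* id / id - id / id $]
Step 11: reduce F->num. Stack=[E + T / F] ptr=5 lookahead=* remaining=[* id / id - id / id $]
Step 12: reduce T->T / F. Stack=[E + T] ptr=5 lookahead=* remaining=[* id / id - id / id $]
Step 13: shift *. Stack=[E + T *] ptr=6 lookahead=id remaining=[id / id - id / id $]
Step 14: shift id. Stack=[E + T * id] ptr=7 lookahead=/ remaining=[/ id - id / id $]
Step 15: reduce F->id. Stack=[E + T * F] ptr=7 lookahead=/ remaining=[/ id - id / id $]
Step 16: reduce T->T * F. Stack=[E + T] ptr=7 lookahead=/ remaining=[/ id - id / id $]
Step 17: shift /. Stack=[E + T /] ptr=8 lookahead=id remaining=[id - id / id $]
Step 18: shift id. Stack=[E + T / id] ptr=9 lookahead=- remaining=[- id / id $]
Step 19: reduce F->id. Stack=[E + T / F] ptr=9 lookahead=- remaining=[- id / id $]
Step 20: reduce T->T / F. Stack=[E + T] ptr=9 lookahead=- remaining=[- id / id $]
Step 21: reduce E->E + T. Stack=[E] ptr=9 lookahead=- remaining=[- id / id $]
Step 22: shift -. Stack=[E -] ptr=10 lookahead=id remaining=[id / id $]
Step 23: shift id. Stack=[E - id] ptr=11 lookahead=/ remaining=[/ id $]
Step 24: reduce F->id. Stack=[E - F] ptr=11 lookahead=/ remaining=[/ id $]
Step 25: reduce T->F. Stack=[E - T] ptr=11 lookahead=/ remaining=[/ id $]
Step 26: shift /. Stack=[E - T /] ptr=12 lookahead=id remaining=[id $]
Step 27: shift id. Stack=[E - T / id] ptr=13 lookahead=$ remaining=[$]
Step 28: reduce F->id. Stack=[E - T / F] ptr=13 lookahead=$ remaining=[$]
Step 29: reduce T->T / F. Stack=[E - T] ptr=13 lookahead=$ remaining=[$]
Step 30: reduce E->E - T. Stack=[E] ptr=13 lookahead=$ remaining=[$]
Step 31: accept. Stack=[E] ptr=13 lookahead=$ remaining=[$]

Answer: 31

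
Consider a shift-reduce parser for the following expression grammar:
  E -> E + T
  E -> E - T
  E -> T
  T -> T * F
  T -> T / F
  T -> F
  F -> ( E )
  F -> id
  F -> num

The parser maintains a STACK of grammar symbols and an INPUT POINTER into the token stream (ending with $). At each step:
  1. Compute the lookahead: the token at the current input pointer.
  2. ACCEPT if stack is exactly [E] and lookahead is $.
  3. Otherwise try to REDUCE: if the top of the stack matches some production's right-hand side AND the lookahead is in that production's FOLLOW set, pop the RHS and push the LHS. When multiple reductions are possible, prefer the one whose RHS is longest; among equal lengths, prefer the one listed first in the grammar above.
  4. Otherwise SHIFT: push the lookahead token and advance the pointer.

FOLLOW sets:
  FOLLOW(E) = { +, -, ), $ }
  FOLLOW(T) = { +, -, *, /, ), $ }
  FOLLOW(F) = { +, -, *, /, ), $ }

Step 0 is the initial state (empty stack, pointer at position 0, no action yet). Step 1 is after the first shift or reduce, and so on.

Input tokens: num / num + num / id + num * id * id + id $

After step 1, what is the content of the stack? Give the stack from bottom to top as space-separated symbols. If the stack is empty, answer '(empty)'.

Step 1: shift num. Stack=[num] ptr=1 lookahead=/ remaining=[/ num + num / id + num * id * id + id $]

Answer: num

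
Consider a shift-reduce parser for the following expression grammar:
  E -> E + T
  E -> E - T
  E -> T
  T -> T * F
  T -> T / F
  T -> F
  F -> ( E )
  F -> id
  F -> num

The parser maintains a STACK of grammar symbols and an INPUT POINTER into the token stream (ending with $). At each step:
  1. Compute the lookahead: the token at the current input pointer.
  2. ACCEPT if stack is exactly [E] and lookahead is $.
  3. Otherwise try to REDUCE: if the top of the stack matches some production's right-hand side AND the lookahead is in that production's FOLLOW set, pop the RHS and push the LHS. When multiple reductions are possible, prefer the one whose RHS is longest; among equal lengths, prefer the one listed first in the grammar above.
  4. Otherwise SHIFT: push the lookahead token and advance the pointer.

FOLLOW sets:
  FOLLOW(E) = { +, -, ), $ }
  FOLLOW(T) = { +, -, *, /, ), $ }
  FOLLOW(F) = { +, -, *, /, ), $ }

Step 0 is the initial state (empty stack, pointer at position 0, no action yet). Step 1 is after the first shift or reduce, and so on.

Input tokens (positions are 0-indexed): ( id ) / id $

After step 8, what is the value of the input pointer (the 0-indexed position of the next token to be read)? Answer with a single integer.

Answer: 3

Derivation:
Step 1: shift (. Stack=[(] ptr=1 lookahead=id remaining=[id ) / id $]
Step 2: shift id. Stack=[( id] ptr=2 lookahead=) remaining=[) / id $]
Step 3: reduce F->id. Stack=[( F] ptr=2 lookahead=) remaining=[) / id $]
Step 4: reduce T->F. Stack=[( T] ptr=2 lookahead=) remaining=[) / id $]
Step 5: reduce E->T. Stack=[( E] ptr=2 lookahead=) remaining=[) / id $]
Step 6: shift ). Stack=[( E )] ptr=3 lookahead=/ remaining=[/ id $]
Step 7: reduce F->( E ). Stack=[F] ptr=3 lookahead=/ remaining=[/ id $]
Step 8: reduce T->F. Stack=[T] ptr=3 lookahead=/ remaining=[/ id $]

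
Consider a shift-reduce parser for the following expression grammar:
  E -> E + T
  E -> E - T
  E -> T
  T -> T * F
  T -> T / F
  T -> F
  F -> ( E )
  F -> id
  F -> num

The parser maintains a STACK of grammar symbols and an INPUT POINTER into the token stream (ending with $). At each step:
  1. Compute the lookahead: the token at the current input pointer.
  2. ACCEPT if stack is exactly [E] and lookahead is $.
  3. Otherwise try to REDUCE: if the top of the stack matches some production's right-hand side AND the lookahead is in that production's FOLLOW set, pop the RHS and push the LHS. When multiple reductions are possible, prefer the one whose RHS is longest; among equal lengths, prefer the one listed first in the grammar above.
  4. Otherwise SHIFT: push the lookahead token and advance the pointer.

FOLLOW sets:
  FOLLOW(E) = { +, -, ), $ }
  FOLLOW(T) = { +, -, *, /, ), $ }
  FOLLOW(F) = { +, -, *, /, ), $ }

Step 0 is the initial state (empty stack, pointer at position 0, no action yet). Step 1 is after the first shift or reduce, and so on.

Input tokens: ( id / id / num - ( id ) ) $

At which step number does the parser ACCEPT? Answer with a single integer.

Step 1: shift (. Stack=[(] ptr=1 lookahead=id remaining=[id / id / num - ( id ) ) $]
Step 2: shift id. Stack=[( id] ptr=2 lookahead=/ remaining=[/ id / num - ( id ) ) $]
Step 3: reduce F->id. Stack=[( F] ptr=2 lookahead=/ remaining=[/ id / num - ( id ) ) $]
Step 4: reduce T->F. Stack=[( T] ptr=2 lookahead=/ remaining=[/ id / num - ( id ) ) $]
Step 5: shift /. Stack=[( T /] ptr=3 lookahead=id remaining=[id / num - ( id ) ) $]
Step 6: shift id. Stack=[( T / id] ptr=4 lookahead=/ remaining=[/ num - ( id ) ) $]
Step 7: reduce F->id. Stack=[( T / F] ptr=4 lookahead=/ remaining=[/ num - ( id ) ) $]
Step 8: reduce T->T / F. Stack=[( T] ptr=4 lookahead=/ remaining=[/ num - ( id ) ) $]
Step 9: shift /. Stack=[( T /] ptr=5 lookahead=num remaining=[num - ( id ) ) $]
Step 10: shift num. Stack=[( T / num] ptr=6 lookahead=- remaining=[- ( id ) ) $]
Step 11: reduce F->num. Stack=[( T / F] ptr=6 lookahead=- remaining=[- ( id ) ) $]
Step 12: reduce T->T / F. Stack=[( T] ptr=6 lookahead=- remaining=[- ( id ) ) $]
Step 13: reduce E->T. Stack=[( E] ptr=6 lookahead=- remaining=[- ( id ) ) $]
Step 14: shift -. Stack=[( E -] ptr=7 lookahead=( remaining=[( id ) ) $]
Step 15: shift (. Stack=[( E - (] ptr=8 lookahead=id remaining=[id ) ) $]
Step 16: shift id. Stack=[( E - ( id] ptr=9 lookahead=) remaining=[) ) $]
Step 17: reduce F->id. Stack=[( E - ( F] ptr=9 lookahead=) remaining=[) ) $]
Step 18: reduce T->F. Stack=[( E - ( T] ptr=9 lookahead=) remaining=[) ) $]
Step 19: reduce E->T. Stack=[( E - ( E] ptr=9 lookahead=) remaining=[) ) $]
Step 20: shift ). Stack=[( E - ( E )] ptr=10 lookahead=) remaining=[) $]
Step 21: reduce F->( E ). Stack=[( E - F] ptr=10 lookahead=) remaining=[) $]
Step 22: reduce T->F. Stack=[( E - T] ptr=10 lookahead=) remaining=[) $]
Step 23: reduce E->E - T. Stack=[( E] ptr=10 lookahead=) remaining=[) $]
Step 24: shift ). Stack=[( E )] ptr=11 lookahead=$ remaining=[$]
Step 25: reduce F->( E ). Stack=[F] ptr=11 lookahead=$ remaining=[$]
Step 26: reduce T->F. Stack=[T] ptr=11 lookahead=$ remaining=[$]
Step 27: reduce E->T. Stack=[E] ptr=11 lookahead=$ remaining=[$]
Step 28: accept. Stack=[E] ptr=11 lookahead=$ remaining=[$]

Answer: 28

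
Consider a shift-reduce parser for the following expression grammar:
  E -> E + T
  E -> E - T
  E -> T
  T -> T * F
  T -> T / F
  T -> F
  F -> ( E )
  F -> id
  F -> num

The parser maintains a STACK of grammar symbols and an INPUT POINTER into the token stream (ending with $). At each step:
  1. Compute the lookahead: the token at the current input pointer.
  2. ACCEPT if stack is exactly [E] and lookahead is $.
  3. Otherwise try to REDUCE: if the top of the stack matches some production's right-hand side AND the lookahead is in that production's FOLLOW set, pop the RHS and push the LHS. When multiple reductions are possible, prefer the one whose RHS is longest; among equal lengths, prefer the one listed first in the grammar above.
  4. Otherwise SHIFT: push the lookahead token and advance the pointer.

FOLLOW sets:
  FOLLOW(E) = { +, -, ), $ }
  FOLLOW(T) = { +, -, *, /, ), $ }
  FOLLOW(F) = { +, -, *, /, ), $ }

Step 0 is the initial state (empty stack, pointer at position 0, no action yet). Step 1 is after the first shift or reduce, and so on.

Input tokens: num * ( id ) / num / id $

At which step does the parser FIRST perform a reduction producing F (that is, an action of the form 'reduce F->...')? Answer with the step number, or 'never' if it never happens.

Step 1: shift num. Stack=[num] ptr=1 lookahead=* remaining=[* ( id ) / num / id $]
Step 2: reduce F->num. Stack=[F] ptr=1 lookahead=* remaining=[* ( id ) / num / id $]

Answer: 2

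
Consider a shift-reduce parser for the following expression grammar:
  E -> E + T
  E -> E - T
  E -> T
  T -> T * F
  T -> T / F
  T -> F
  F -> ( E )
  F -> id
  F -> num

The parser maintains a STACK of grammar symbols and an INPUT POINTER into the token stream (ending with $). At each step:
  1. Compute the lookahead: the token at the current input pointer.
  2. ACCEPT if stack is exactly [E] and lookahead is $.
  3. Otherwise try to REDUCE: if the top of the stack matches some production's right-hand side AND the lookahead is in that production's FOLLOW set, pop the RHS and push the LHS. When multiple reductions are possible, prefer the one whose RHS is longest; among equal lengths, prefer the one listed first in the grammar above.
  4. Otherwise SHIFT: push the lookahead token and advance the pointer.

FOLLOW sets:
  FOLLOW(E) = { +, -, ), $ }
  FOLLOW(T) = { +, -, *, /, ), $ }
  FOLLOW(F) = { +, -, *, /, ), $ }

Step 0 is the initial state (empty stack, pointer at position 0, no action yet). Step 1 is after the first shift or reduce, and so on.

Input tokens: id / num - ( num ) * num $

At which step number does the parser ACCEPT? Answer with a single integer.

Step 1: shift id. Stack=[id] ptr=1 lookahead=/ remaining=[/ num - ( num ) * num $]
Step 2: reduce F->id. Stack=[F] ptr=1 lookahead=/ remaining=[/ num - ( num ) * num $]
Step 3: reduce T->F. Stack=[T] ptr=1 lookahead=/ remaining=[/ num - ( num ) * num $]
Step 4: shift /. Stack=[T /] ptr=2 lookahead=num remaining=[num - ( num ) * num $]
Step 5: shift num. Stack=[T / num] ptr=3 lookahead=- remaining=[- ( num ) * num $]
Step 6: reduce F->num. Stack=[T / F] ptr=3 lookahead=- remaining=[- ( num ) * num $]
Step 7: reduce T->T / F. Stack=[T] ptr=3 lookahead=- remaining=[- ( num ) * num $]
Step 8: reduce E->T. Stack=[E] ptr=3 lookahead=- remaining=[- ( num ) * num $]
Step 9: shift -. Stack=[E -] ptr=4 lookahead=( remaining=[( num ) * num $]
Step 10: shift (. Stack=[E - (] ptr=5 lookahead=num remaining=[num ) * num $]
Step 11: shift num. Stack=[E - ( num] ptr=6 lookahead=) remaining=[) * num $]
Step 12: reduce F->num. Stack=[E - ( F] ptr=6 lookahead=) remaining=[) * num $]
Step 13: reduce T->F. Stack=[E - ( T] ptr=6 lookahead=) remaining=[) * num $]
Step 14: reduce E->T. Stack=[E - ( E] ptr=6 lookahead=) remaining=[) * num $]
Step 15: shift ). Stack=[E - ( E )] ptr=7 lookahead=* remaining=[* num $]
Step 16: reduce F->( E ). Stack=[E - F] ptr=7 lookahead=* remaining=[* num $]
Step 17: reduce T->F. Stack=[E - T] ptr=7 lookahead=* remaining=[* num $]
Step 18: shift *. Stack=[E - T *] ptr=8 lookahead=num remaining=[num $]
Step 19: shift num. Stack=[E - T * num] ptr=9 lookahead=$ remaining=[$]
Step 20: reduce F->num. Stack=[E - T * F] ptr=9 lookahead=$ remaining=[$]
Step 21: reduce T->T * F. Stack=[E - T] ptr=9 lookahead=$ remaining=[$]
Step 22: reduce E->E - T. Stack=[E] ptr=9 lookahead=$ remaining=[$]
Step 23: accept. Stack=[E] ptr=9 lookahead=$ remaining=[$]

Answer: 23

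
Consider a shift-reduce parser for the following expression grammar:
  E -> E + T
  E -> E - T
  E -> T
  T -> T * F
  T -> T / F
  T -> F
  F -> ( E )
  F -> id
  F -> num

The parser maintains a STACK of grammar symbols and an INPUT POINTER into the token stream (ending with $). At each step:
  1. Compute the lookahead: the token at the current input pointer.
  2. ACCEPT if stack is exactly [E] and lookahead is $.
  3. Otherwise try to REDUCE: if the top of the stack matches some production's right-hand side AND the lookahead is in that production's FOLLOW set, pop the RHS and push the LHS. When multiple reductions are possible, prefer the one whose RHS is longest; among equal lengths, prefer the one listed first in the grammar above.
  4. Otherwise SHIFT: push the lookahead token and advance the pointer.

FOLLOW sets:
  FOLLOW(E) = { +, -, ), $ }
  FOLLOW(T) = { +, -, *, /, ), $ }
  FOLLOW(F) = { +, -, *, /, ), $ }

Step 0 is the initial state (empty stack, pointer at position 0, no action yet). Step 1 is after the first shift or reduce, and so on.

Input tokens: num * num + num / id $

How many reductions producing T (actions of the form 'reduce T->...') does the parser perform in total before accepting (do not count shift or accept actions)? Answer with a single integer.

Answer: 4

Derivation:
Step 1: shift num. Stack=[num] ptr=1 lookahead=* remaining=[* num + num / id $]
Step 2: reduce F->num. Stack=[F] ptr=1 lookahead=* remaining=[* num + num / id $]
Step 3: reduce T->F. Stack=[T] ptr=1 lookahead=* remaining=[* num + num / id $]
Step 4: shift *. Stack=[T *] ptr=2 lookahead=num remaining=[num + num / id $]
Step 5: shift num. Stack=[T * num] ptr=3 lookahead=+ remaining=[+ num / id $]
Step 6: reduce F->num. Stack=[T * F] ptr=3 lookahead=+ remaining=[+ num / id $]
Step 7: reduce T->T * F. Stack=[T] ptr=3 lookahead=+ remaining=[+ num / id $]
Step 8: reduce E->T. Stack=[E] ptr=3 lookahead=+ remaining=[+ num / id $]
Step 9: shift +. Stack=[E +] ptr=4 lookahead=num remaining=[num / id $]
Step 10: shift num. Stack=[E + num] ptr=5 lookahead=/ remaining=[/ id $]
Step 11: reduce F->num. Stack=[E + F] ptr=5 lookahead=/ remaining=[/ id $]
Step 12: reduce T->F. Stack=[E + T] ptr=5 lookahead=/ remaining=[/ id $]
Step 13: shift /. Stack=[E + T /] ptr=6 lookahead=id remaining=[id $]
Step 14: shift id. Stack=[E + T / id] ptr=7 lookahead=$ remaining=[$]
Step 15: reduce F->id. Stack=[E + T / F] ptr=7 lookahead=$ remaining=[$]
Step 16: reduce T->T / F. Stack=[E + T] ptr=7 lookahead=$ remaining=[$]
Step 17: reduce E->E + T. Stack=[E] ptr=7 lookahead=$ remaining=[$]
Step 18: accept. Stack=[E] ptr=7 lookahead=$ remaining=[$]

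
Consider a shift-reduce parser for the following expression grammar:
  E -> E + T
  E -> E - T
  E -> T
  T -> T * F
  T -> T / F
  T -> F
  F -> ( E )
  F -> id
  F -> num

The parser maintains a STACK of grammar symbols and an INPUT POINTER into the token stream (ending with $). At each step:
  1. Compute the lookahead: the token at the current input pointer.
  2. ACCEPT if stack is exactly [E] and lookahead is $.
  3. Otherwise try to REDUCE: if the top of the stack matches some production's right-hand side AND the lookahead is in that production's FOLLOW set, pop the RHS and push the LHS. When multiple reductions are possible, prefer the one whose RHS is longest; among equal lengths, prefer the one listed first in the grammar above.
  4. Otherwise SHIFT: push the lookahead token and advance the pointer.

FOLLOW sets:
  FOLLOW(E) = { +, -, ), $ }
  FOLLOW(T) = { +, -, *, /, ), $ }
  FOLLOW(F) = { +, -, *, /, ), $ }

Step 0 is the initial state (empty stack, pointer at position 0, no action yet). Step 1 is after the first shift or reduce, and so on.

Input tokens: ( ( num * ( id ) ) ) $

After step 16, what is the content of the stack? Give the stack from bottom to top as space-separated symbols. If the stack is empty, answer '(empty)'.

Answer: ( ( E )

Derivation:
Step 1: shift (. Stack=[(] ptr=1 lookahead=( remaining=[( num * ( id ) ) ) $]
Step 2: shift (. Stack=[( (] ptr=2 lookahead=num remaining=[num * ( id ) ) ) $]
Step 3: shift num. Stack=[( ( num] ptr=3 lookahead=* remaining=[* ( id ) ) ) $]
Step 4: reduce F->num. Stack=[( ( F] ptr=3 lookahead=* remaining=[* ( id ) ) ) $]
Step 5: reduce T->F. Stack=[( ( T] ptr=3 lookahead=* remaining=[* ( id ) ) ) $]
Step 6: shift *. Stack=[( ( T *] ptr=4 lookahead=( remaining=[( id ) ) ) $]
Step 7: shift (. Stack=[( ( T * (] ptr=5 lookahead=id remaining=[id ) ) ) $]
Step 8: shift id. Stack=[( ( T * ( id] ptr=6 lookahead=) remaining=[) ) ) $]
Step 9: reduce F->id. Stack=[( ( T * ( F] ptr=6 lookahead=) remaining=[) ) ) $]
Step 10: reduce T->F. Stack=[( ( T * ( T] ptr=6 lookahead=) remaining=[) ) ) $]
Step 11: reduce E->T. Stack=[( ( T * ( E] ptr=6 lookahead=) remaining=[) ) ) $]
Step 12: shift ). Stack=[( ( T * ( E )] ptr=7 lookahead=) remaining=[) ) $]
Step 13: reduce F->( E ). Stack=[( ( T * F] ptr=7 lookahead=) remaining=[) ) $]
Step 14: reduce T->T * F. Stack=[( ( T] ptr=7 lookahead=) remaining=[) ) $]
Step 15: reduce E->T. Stack=[( ( E] ptr=7 lookahead=) remaining=[) ) $]
Step 16: shift ). Stack=[( ( E )] ptr=8 lookahead=) remaining=[) $]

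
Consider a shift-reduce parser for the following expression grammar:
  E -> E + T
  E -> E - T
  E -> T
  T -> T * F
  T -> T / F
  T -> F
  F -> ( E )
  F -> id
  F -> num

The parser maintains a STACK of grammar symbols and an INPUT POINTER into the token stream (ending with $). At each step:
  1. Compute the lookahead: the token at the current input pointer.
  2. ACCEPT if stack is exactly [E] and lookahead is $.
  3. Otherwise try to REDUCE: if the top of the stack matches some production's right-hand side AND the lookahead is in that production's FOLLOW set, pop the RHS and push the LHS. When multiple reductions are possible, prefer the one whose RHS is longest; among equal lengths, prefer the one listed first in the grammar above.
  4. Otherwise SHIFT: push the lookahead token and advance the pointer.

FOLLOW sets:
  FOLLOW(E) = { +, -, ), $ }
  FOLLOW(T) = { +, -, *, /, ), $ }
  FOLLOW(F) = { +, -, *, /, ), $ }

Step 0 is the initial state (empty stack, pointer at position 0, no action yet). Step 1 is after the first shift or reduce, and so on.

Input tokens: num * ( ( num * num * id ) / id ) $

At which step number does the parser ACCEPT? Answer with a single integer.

Answer: 31

Derivation:
Step 1: shift num. Stack=[num] ptr=1 lookahead=* remaining=[* ( ( num * num * id ) / id ) $]
Step 2: reduce F->num. Stack=[F] ptr=1 lookahead=* remaining=[* ( ( num * num * id ) / id ) $]
Step 3: reduce T->F. Stack=[T] ptr=1 lookahead=* remaining=[* ( ( num * num * id ) / id ) $]
Step 4: shift *. Stack=[T *] ptr=2 lookahead=( remaining=[( ( num * num * id ) / id ) $]
Step 5: shift (. Stack=[T * (] ptr=3 lookahead=( remaining=[( num * num * id ) / id ) $]
Step 6: shift (. Stack=[T * ( (] ptr=4 lookahead=num remaining=[num * num * id ) / id ) $]
Step 7: shift num. Stack=[T * ( ( num] ptr=5 lookahead=* remaining=[* num * id ) / id ) $]
Step 8: reduce F->num. Stack=[T * ( ( F] ptr=5 lookahead=* remaining=[* num * id ) / id ) $]
Step 9: reduce T->F. Stack=[T * ( ( T] ptr=5 lookahead=* remaining=[* num * id ) / id ) $]
Step 10: shift *. Stack=[T * ( ( T *] ptr=6 lookahead=num remaining=[num * id ) / id ) $]
Step 11: shift num. Stack=[T * ( ( T * num] ptr=7 lookahead=* remaining=[* id ) / id ) $]
Step 12: reduce F->num. Stack=[T * ( ( T * F] ptr=7 lookahead=* remaining=[* id ) / id ) $]
Step 13: reduce T->T * F. Stack=[T * ( ( T] ptr=7 lookahead=* remaining=[* id ) / id ) $]
Step 14: shift *. Stack=[T * ( ( T *] ptr=8 lookahead=id remaining=[id ) / id ) $]
Step 15: shift id. Stack=[T * ( ( T * id] ptr=9 lookahead=) remaining=[) / id ) $]
Step 16: reduce F->id. Stack=[T * ( ( T * F] ptr=9 lookahead=) remaining=[) / id ) $]
Step 17: reduce T->T * F. Stack=[T * ( ( T] ptr=9 lookahead=) remaining=[) / id ) $]
Step 18: reduce E->T. Stack=[T * ( ( E] ptr=9 lookahead=) remaining=[) / id ) $]
Step 19: shift ). Stack=[T * ( ( E )] ptr=10 lookahead=/ remaining=[/ id ) $]
Step 20: reduce F->( E ). Stack=[T * ( F] ptr=10 lookahead=/ remaining=[/ id ) $]
Step 21: reduce T->F. Stack=[T * ( T] ptr=10 lookahead=/ remaining=[/ id ) $]
Step 22: shift /. Stack=[T * ( T /] ptr=11 lookahead=id remaining=[id ) $]
Step 23: shift id. Stack=[T * ( T / id] ptr=12 lookahead=) remaining=[) $]
Step 24: reduce F->id. Stack=[T * ( T / F] ptr=12 lookahead=) remaining=[) $]
Step 25: reduce T->T / F. Stack=[T * ( T] ptr=12 lookahead=) remaining=[) $]
Step 26: reduce E->T. Stack=[T * ( E] ptr=12 lookahead=) remaining=[) $]
Step 27: shift ). Stack=[T * ( E )] ptr=13 lookahead=$ remaining=[$]
Step 28: reduce F->( E ). Stack=[T * F] ptr=13 lookahead=$ remaining=[$]
Step 29: reduce T->T * F. Stack=[T] ptr=13 lookahead=$ remaining=[$]
Step 30: reduce E->T. Stack=[E] ptr=13 lookahead=$ remaining=[$]
Step 31: accept. Stack=[E] ptr=13 lookahead=$ remaining=[$]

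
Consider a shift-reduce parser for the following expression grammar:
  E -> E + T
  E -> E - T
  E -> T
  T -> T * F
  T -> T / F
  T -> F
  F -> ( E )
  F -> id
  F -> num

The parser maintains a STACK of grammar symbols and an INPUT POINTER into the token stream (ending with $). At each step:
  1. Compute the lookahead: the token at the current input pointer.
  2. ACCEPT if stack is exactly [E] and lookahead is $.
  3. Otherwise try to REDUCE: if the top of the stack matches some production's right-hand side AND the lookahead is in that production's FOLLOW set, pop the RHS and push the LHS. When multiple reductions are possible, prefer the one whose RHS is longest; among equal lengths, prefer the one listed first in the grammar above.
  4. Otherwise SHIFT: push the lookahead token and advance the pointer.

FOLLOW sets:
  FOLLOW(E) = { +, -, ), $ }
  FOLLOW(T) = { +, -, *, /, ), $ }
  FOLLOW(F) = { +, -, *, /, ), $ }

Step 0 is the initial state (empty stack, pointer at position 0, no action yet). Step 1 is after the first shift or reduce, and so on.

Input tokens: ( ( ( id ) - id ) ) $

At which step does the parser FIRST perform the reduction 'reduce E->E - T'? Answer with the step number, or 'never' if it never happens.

Step 1: shift (. Stack=[(] ptr=1 lookahead=( remaining=[( ( id ) - id ) ) $]
Step 2: shift (. Stack=[( (] ptr=2 lookahead=( remaining=[( id ) - id ) ) $]
Step 3: shift (. Stack=[( ( (] ptr=3 lookahead=id remaining=[id ) - id ) ) $]
Step 4: shift id. Stack=[( ( ( id] ptr=4 lookahead=) remaining=[) - id ) ) $]
Step 5: reduce F->id. Stack=[( ( ( F] ptr=4 lookahead=) remaining=[) - id ) ) $]
Step 6: reduce T->F. Stack=[( ( ( T] ptr=4 lookahead=) remaining=[) - id ) ) $]
Step 7: reduce E->T. Stack=[( ( ( E] ptr=4 lookahead=) remaining=[) - id ) ) $]
Step 8: shift ). Stack=[( ( ( E )] ptr=5 lookahead=- remaining=[- id ) ) $]
Step 9: reduce F->( E ). Stack=[( ( F] ptr=5 lookahead=- remaining=[- id ) ) $]
Step 10: reduce T->F. Stack=[( ( T] ptr=5 lookahead=- remaining=[- id ) ) $]
Step 11: reduce E->T. Stack=[( ( E] ptr=5 lookahead=- remaining=[- id ) ) $]
Step 12: shift -. Stack=[( ( E -] ptr=6 lookahead=id remaining=[id ) ) $]
Step 13: shift id. Stack=[( ( E - id] ptr=7 lookahead=) remaining=[) ) $]
Step 14: reduce F->id. Stack=[( ( E - F] ptr=7 lookahead=) remaining=[) ) $]
Step 15: reduce T->F. Stack=[( ( E - T] ptr=7 lookahead=) remaining=[) ) $]
Step 16: reduce E->E - T. Stack=[( ( E] ptr=7 lookahead=) remaining=[) ) $]

Answer: 16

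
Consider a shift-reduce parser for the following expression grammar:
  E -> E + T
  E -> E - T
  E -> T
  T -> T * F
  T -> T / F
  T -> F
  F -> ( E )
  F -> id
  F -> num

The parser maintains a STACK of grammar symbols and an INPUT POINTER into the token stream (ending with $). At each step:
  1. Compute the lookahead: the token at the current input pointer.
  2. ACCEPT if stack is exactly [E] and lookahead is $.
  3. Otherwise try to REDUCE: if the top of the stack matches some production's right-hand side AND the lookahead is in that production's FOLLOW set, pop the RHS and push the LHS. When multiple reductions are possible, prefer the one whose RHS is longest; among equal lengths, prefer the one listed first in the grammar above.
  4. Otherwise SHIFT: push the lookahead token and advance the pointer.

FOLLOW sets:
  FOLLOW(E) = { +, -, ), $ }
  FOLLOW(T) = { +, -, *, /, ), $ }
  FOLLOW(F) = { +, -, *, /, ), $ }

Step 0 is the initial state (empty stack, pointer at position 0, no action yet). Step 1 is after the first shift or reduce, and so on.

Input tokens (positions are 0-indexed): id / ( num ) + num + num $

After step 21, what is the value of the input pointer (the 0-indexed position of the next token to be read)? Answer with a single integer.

Step 1: shift id. Stack=[id] ptr=1 lookahead=/ remaining=[/ ( num ) + num + num $]
Step 2: reduce F->id. Stack=[F] ptr=1 lookahead=/ remaining=[/ ( num ) + num + num $]
Step 3: reduce T->F. Stack=[T] ptr=1 lookahead=/ remaining=[/ ( num ) + num + num $]
Step 4: shift /. Stack=[T /] ptr=2 lookahead=( remaining=[( num ) + num + num $]
Step 5: shift (. Stack=[T / (] ptr=3 lookahead=num remaining=[num ) + num + num $]
Step 6: shift num. Stack=[T / ( num] ptr=4 lookahead=) remaining=[) + num + num $]
Step 7: reduce F->num. Stack=[T / ( F] ptr=4 lookahead=) remaining=[) + num + num $]
Step 8: reduce T->F. Stack=[T / ( T] ptr=4 lookahead=) remaining=[) + num + num $]
Step 9: reduce E->T. Stack=[T / ( E] ptr=4 lookahead=) remaining=[) + num + num $]
Step 10: shift ). Stack=[T / ( E )] ptr=5 lookahead=+ remaining=[+ num + num $]
Step 11: reduce F->( E ). Stack=[T / F] ptr=5 lookahead=+ remaining=[+ num + num $]
Step 12: reduce T->T / F. Stack=[T] ptr=5 lookahead=+ remaining=[+ num + num $]
Step 13: reduce E->T. Stack=[E] ptr=5 lookahead=+ remaining=[+ num + num $]
Step 14: shift +. Stack=[E +] ptr=6 lookahead=num remaining=[num + num $]
Step 15: shift num. Stack=[E + num] ptr=7 lookahead=+ remaining=[+ num $]
Step 16: reduce F->num. Stack=[E + F] ptr=7 lookahead=+ remaining=[+ num $]
Step 17: reduce T->F. Stack=[E + T] ptr=7 lookahead=+ remaining=[+ num $]
Step 18: reduce E->E + T. Stack=[E] ptr=7 lookahead=+ remaining=[+ num $]
Step 19: shift +. Stack=[E +] ptr=8 lookahead=num remaining=[num $]
Step 20: shift num. Stack=[E + num] ptr=9 lookahead=$ remaining=[$]
Step 21: reduce F->num. Stack=[E + F] ptr=9 lookahead=$ remaining=[$]

Answer: 9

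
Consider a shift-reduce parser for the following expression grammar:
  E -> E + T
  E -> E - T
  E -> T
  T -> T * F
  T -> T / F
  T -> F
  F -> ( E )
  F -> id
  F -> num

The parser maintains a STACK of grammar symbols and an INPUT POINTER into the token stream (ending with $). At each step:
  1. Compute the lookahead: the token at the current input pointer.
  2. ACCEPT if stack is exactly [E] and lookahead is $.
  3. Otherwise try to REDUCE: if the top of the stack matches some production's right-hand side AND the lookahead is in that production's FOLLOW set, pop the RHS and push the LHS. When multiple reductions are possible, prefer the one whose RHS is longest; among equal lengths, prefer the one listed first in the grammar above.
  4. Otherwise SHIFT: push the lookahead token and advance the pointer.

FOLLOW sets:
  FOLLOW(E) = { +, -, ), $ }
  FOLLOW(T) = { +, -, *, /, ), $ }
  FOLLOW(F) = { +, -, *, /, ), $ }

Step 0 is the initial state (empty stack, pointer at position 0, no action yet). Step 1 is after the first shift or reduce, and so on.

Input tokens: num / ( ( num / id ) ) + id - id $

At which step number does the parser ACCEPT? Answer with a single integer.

Answer: 33

Derivation:
Step 1: shift num. Stack=[num] ptr=1 lookahead=/ remaining=[/ ( ( num / id ) ) + id - id $]
Step 2: reduce F->num. Stack=[F] ptr=1 lookahead=/ remaining=[/ ( ( num / id ) ) + id - id $]
Step 3: reduce T->F. Stack=[T] ptr=1 lookahead=/ remaining=[/ ( ( num / id ) ) + id - id $]
Step 4: shift /. Stack=[T /] ptr=2 lookahead=( remaining=[( ( num / id ) ) + id - id $]
Step 5: shift (. Stack=[T / (] ptr=3 lookahead=( remaining=[( num / id ) ) + id - id $]
Step 6: shift (. Stack=[T / ( (] ptr=4 lookahead=num remaining=[num / id ) ) + id - id $]
Step 7: shift num. Stack=[T / ( ( num] ptr=5 lookahead=/ remaining=[/ id ) ) + id - id $]
Step 8: reduce F->num. Stack=[T / ( ( F] ptr=5 lookahead=/ remaining=[/ id ) ) + id - id $]
Step 9: reduce T->F. Stack=[T / ( ( T] ptr=5 lookahead=/ remaining=[/ id ) ) + id - id $]
Step 10: shift /. Stack=[T / ( ( T /] ptr=6 lookahead=id remaining=[id ) ) + id - id $]
Step 11: shift id. Stack=[T / ( ( T / id] ptr=7 lookahead=) remaining=[) ) + id - id $]
Step 12: reduce F->id. Stack=[T / ( ( T / F] ptr=7 lookahead=) remaining=[) ) + id - id $]
Step 13: reduce T->T / F. Stack=[T / ( ( T] ptr=7 lookahead=) remaining=[) ) + id - id $]
Step 14: reduce E->T. Stack=[T / ( ( E] ptr=7 lookahead=) remaining=[) ) + id - id $]
Step 15: shift ). Stack=[T / ( ( E )] ptr=8 lookahead=) remaining=[) + id - id $]
Step 16: reduce F->( E ). Stack=[T / ( F] ptr=8 lookahead=) remaining=[) + id - id $]
Step 17: reduce T->F. Stack=[T / ( T] ptr=8 lookahead=) remaining=[) + id - id $]
Step 18: reduce E->T. Stack=[T / ( E] ptr=8 lookahead=) remaining=[) + id - id $]
Step 19: shift ). Stack=[T / ( E )] ptr=9 lookahead=+ remaining=[+ id - id $]
Step 20: reduce F->( E ). Stack=[T / F] ptr=9 lookahead=+ remaining=[+ id - id $]
Step 21: reduce T->T / F. Stack=[T] ptr=9 lookahead=+ remaining=[+ id - id $]
Step 22: reduce E->T. Stack=[E] ptr=9 lookahead=+ remaining=[+ id - id $]
Step 23: shift +. Stack=[E +] ptr=10 lookahead=id remaining=[id - id $]
Step 24: shift id. Stack=[E + id] ptr=11 lookahead=- remaining=[- id $]
Step 25: reduce F->id. Stack=[E + F] ptr=11 lookahead=- remaining=[- id $]
Step 26: reduce T->F. Stack=[E + T] ptr=11 lookahead=- remaining=[- id $]
Step 27: reduce E->E + T. Stack=[E] ptr=11 lookahead=- remaining=[- id $]
Step 28: shift -. Stack=[E -] ptr=12 lookahead=id remaining=[id $]
Step 29: shift id. Stack=[E - id] ptr=13 lookahead=$ remaining=[$]
Step 30: reduce F->id. Stack=[E - F] ptr=13 lookahead=$ remaining=[$]
Step 31: reduce T->F. Stack=[E - T] ptr=13 lookahead=$ remaining=[$]
Step 32: reduce E->E - T. Stack=[E] ptr=13 lookahead=$ remaining=[$]
Step 33: accept. Stack=[E] ptr=13 lookahead=$ remaining=[$]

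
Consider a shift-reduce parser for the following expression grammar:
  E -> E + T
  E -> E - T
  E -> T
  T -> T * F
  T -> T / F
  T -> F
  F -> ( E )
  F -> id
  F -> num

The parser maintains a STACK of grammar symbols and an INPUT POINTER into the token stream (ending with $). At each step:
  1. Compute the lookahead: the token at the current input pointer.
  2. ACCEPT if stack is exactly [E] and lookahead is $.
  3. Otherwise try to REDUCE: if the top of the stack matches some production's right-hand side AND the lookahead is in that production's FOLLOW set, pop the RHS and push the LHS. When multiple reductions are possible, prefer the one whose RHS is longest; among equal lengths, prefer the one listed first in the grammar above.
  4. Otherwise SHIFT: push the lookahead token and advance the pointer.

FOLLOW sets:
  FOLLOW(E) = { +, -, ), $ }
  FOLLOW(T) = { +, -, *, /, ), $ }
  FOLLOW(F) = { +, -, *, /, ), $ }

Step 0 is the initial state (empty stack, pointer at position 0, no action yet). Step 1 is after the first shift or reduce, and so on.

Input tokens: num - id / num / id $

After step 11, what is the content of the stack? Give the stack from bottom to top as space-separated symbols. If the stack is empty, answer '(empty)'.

Step 1: shift num. Stack=[num] ptr=1 lookahead=- remaining=[- id / num / id $]
Step 2: reduce F->num. Stack=[F] ptr=1 lookahead=- remaining=[- id / num / id $]
Step 3: reduce T->F. Stack=[T] ptr=1 lookahead=- remaining=[- id / num / id $]
Step 4: reduce E->T. Stack=[E] ptr=1 lookahead=- remaining=[- id / num / id $]
Step 5: shift -. Stack=[E -] ptr=2 lookahead=id remaining=[id / num / id $]
Step 6: shift id. Stack=[E - id] ptr=3 lookahead=/ remaining=[/ num / id $]
Step 7: reduce F->id. Stack=[E - F] ptr=3 lookahead=/ remaining=[/ num / id $]
Step 8: reduce T->F. Stack=[E - T] ptr=3 lookahead=/ remaining=[/ num / id $]
Step 9: shift /. Stack=[E - T /] ptr=4 lookahead=num remaining=[num / id $]
Step 10: shift num. Stack=[E - T / num] ptr=5 lookahead=/ remaining=[/ id $]
Step 11: reduce F->num. Stack=[E - T / F] ptr=5 lookahead=/ remaining=[/ id $]

Answer: E - T / F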